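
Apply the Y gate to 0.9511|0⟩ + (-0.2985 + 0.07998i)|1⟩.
(0.07998 + 0.2985i)|0⟩ + 0.9511i|1⟩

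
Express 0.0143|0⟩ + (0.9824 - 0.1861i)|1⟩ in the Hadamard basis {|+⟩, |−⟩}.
(0.7048 - 0.1316i)|+⟩ + (-0.6846 + 0.1316i)|−⟩

With |ψ⟩ = α|0⟩ + β|1⟩, the Hadamard-basis coefficients are ⟨+|ψ⟩ = (α + β)/√2 and ⟨−|ψ⟩ = (α − β)/√2.
Here α = 0.0143, β = (0.9824 - 0.1861i): (α + β)/√2 = (0.7048 - 0.1316i), (α − β)/√2 = (-0.6846 + 0.1316i).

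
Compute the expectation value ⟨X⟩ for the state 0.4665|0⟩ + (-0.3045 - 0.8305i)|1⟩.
-0.2841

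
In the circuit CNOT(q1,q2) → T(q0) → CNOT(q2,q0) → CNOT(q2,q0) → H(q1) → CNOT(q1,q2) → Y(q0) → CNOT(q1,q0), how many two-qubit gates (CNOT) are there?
5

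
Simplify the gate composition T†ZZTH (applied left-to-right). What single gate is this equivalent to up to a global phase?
H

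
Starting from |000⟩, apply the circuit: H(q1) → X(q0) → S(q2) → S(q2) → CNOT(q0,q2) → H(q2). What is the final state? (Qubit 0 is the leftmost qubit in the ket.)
1/2|100⟩ - 1/2|101⟩ + 1/2|110⟩ - 1/2|111⟩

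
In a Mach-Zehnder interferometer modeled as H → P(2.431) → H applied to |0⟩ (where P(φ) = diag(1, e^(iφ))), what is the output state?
(0.121 + 0.3261i)|0⟩ + (0.879 - 0.3261i)|1⟩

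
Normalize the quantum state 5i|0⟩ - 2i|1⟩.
0.9285i|0⟩ - 0.3714i|1⟩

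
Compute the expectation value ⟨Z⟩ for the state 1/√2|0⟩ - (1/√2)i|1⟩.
0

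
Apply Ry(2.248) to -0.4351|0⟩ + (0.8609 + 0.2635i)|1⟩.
(-0.9644 - 0.2376i)|0⟩ + (-0.02041 + 0.1139i)|1⟩

Ry(2.248) = [[cos(θ/2), −sin(θ/2)], [sin(θ/2), cos(θ/2)]]; θ = 2.248, cos(θ/2) ≈ 0.432079, sin(θ/2) ≈ 0.901836.
With a = amp(|0⟩) = -0.4351 and b = amp(|1⟩) = (0.8609 + 0.2635i):
new amp(|0⟩) = (0.432079)·a + (-0.901836)·b = (-0.9644 - 0.2376i)
new amp(|1⟩) = (0.901836)·a + (0.432079)·b = (-0.02041 + 0.1139i)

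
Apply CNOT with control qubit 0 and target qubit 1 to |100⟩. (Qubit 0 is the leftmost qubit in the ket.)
|110⟩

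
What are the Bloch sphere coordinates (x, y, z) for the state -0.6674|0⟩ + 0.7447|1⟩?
(-0.994, 0, -0.1092)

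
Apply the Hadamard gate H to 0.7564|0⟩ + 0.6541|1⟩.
0.9974|0⟩ + 0.07234|1⟩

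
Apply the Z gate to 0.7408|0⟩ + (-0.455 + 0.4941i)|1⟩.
0.7408|0⟩ + (0.455 - 0.4941i)|1⟩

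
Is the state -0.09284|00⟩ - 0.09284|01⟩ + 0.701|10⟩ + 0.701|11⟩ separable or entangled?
Separable

Writing the state as a|00⟩ + b|01⟩ + c|10⟩ + d|11⟩, it is a product state iff ad − bc = 0.
Here (a, b, c, d) = (-0.09284, -0.09284, 0.701, 0.701): ad − bc = (-0.09284)(0.701) − (-0.09284)(0.701) = 0, so the state is separable.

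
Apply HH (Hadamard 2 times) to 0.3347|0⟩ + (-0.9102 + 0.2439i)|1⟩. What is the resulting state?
0.3347|0⟩ + (-0.9102 + 0.2439i)|1⟩

H² = I, so an even number of Hadamards cancels: H^2 = I and the state is unchanged.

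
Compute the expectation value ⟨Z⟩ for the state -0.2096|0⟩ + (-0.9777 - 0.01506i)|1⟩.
-0.9122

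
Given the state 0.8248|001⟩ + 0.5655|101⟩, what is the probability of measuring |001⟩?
0.6803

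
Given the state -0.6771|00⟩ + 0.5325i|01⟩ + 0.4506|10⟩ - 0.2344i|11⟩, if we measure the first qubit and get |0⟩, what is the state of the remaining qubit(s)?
-0.786|0⟩ + 0.6182i|1⟩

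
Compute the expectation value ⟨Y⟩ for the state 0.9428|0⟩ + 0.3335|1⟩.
0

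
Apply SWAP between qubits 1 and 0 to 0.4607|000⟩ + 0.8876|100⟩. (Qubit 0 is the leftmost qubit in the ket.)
0.4607|000⟩ + 0.8876|010⟩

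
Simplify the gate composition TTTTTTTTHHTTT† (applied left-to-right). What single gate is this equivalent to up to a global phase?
T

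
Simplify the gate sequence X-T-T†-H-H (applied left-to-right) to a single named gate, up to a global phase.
X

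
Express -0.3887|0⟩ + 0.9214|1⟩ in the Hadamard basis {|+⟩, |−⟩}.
0.3767|+⟩ - 0.9264|−⟩

With |ψ⟩ = α|0⟩ + β|1⟩, the Hadamard-basis coefficients are ⟨+|ψ⟩ = (α + β)/√2 and ⟨−|ψ⟩ = (α − β)/√2.
Here α = -0.3887, β = 0.9214: (α + β)/√2 = 0.3767, (α − β)/√2 = -0.9264.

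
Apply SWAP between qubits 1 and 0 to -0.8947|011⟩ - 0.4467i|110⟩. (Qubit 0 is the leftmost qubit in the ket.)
-0.8947|101⟩ - 0.4467i|110⟩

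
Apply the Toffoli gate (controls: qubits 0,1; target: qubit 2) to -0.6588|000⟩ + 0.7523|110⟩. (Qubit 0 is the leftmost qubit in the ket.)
-0.6588|000⟩ + 0.7523|111⟩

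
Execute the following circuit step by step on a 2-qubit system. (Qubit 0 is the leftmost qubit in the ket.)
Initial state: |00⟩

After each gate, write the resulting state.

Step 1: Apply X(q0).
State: |10⟩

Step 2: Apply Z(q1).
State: |10⟩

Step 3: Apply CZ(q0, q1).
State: |10⟩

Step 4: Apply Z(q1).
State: |10⟩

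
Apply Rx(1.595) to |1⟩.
-0.7156i|0⟩ + 0.6985|1⟩

Rx(1.595) = [[cos(θ/2), −i·sin(θ/2)], [−i·sin(θ/2), cos(θ/2)]]; θ = 1.595, cos(θ/2) ≈ 0.698498, sin(θ/2) ≈ 0.715612.
With a = amp(|0⟩) = 0 and b = amp(|1⟩) = 1:
new amp(|0⟩) = (0.698498)·a + (-0.715612i)·b = -0.7156i
new amp(|1⟩) = (-0.715612i)·a + (0.698498)·b = 0.6985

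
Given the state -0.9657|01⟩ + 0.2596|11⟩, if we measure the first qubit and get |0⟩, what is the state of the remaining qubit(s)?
-|1⟩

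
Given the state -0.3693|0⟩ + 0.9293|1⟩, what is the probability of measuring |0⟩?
0.1364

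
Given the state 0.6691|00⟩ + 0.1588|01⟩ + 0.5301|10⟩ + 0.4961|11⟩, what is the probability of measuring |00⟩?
0.4477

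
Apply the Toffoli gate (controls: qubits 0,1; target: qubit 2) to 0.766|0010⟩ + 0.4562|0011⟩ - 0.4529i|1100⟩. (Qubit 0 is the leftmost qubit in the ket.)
0.766|0010⟩ + 0.4562|0011⟩ - 0.4529i|1110⟩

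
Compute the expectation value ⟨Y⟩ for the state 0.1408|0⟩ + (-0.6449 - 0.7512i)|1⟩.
-0.2115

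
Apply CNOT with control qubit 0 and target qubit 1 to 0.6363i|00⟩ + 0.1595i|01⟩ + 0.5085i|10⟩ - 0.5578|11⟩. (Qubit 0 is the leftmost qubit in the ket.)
0.6363i|00⟩ + 0.1595i|01⟩ - 0.5578|10⟩ + 0.5085i|11⟩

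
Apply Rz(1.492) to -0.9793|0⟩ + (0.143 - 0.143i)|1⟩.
(-0.7192 + 0.6647i)|0⟩ + (0.2021 - 0.007966i)|1⟩

Rz(1.492) = [[e^(−iθ/2), 0], [0, e^(iθ/2)]] with e^(±iθ/2) = cos(θ/2) ± i·sin(θ/2); θ = 1.492, cos(θ/2) ≈ 0.73441, sin(θ/2) ≈ 0.678707.
With a = amp(|0⟩) = -0.9793 and b = amp(|1⟩) = (0.143 - 0.143i):
new amp(|0⟩) = (0.73441 - 0.678707i)·a = (-0.7192 + 0.6647i)
new amp(|1⟩) = (0.73441 + 0.678707i)·b = (0.2021 - 0.007966i)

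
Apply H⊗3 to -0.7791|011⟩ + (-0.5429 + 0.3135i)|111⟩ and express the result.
(-0.4674 + 0.1108i)|000⟩ + (0.4674 - 0.1108i)|001⟩ + (0.4674 - 0.1108i)|010⟩ + (-0.4674 + 0.1108i)|011⟩ + (-0.08351 - 0.1108i)|100⟩ + (0.08351 + 0.1108i)|101⟩ + (0.08351 + 0.1108i)|110⟩ + (-0.08351 - 0.1108i)|111⟩

H⊗3 gives amp(|y⟩) = (1/2√2) Σ_x (−1)^(x·y) amp(|x⟩), where x·y is the number of positions in which both x and y have a 1.
|000⟩: (-0.7791 + (-0.5429 + 0.3135i))/(2√2) = (-0.4674 + 0.1108i)
|001⟩: (0.7791 - (-0.5429 + 0.3135i))/(2√2) = (0.4674 - 0.1108i)
|010⟩: (0.7791 - (-0.5429 + 0.3135i))/(2√2) = (0.4674 - 0.1108i)
|011⟩: (-0.7791 + (-0.5429 + 0.3135i))/(2√2) = (-0.4674 + 0.1108i)
|100⟩: (-0.7791 - (-0.5429 + 0.3135i))/(2√2) = (-0.08351 - 0.1108i)
|101⟩: (0.7791 + (-0.5429 + 0.3135i))/(2√2) = (0.08351 + 0.1108i)
|110⟩: (0.7791 + (-0.5429 + 0.3135i))/(2√2) = (0.08351 + 0.1108i)
|111⟩: (-0.7791 - (-0.5429 + 0.3135i))/(2√2) = (-0.08351 - 0.1108i)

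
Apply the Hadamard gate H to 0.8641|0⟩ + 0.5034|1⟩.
0.967|0⟩ + 0.2551|1⟩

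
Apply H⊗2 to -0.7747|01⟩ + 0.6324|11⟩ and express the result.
-0.07115|00⟩ + 0.07115|01⟩ - 0.7036|10⟩ + 0.7036|11⟩

H⊗2 gives amp(|y⟩) = (1/2) Σ_x (−1)^(x·y) amp(|x⟩), where x·y is the number of positions in which both x and y have a 1.
|00⟩: (-0.7747 + 0.6324)/2 = -0.07115
|01⟩: (0.7747 - 0.6324)/2 = 0.07115
|10⟩: (-0.7747 - 0.6324)/2 = -0.7036
|11⟩: (0.7747 + 0.6324)/2 = 0.7036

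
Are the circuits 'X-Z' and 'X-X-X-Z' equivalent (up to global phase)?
Yes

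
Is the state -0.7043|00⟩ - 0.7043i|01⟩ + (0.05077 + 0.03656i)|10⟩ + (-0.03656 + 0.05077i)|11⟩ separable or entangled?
Separable

Writing the state as a|00⟩ + b|01⟩ + c|10⟩ + d|11⟩, it is a product state iff ad − bc = 0.
Here (a, b, c, d) = (-0.7043, -0.7043i, (0.05077 + 0.03656i), (-0.03656 + 0.05077i)): ad − bc = (-0.7043)(-0.03656 + 0.05077i) − (-0.7043i)(0.05077 + 0.03656i) = 0, so the state is separable.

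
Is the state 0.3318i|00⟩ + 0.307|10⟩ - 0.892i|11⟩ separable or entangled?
Entangled

Writing the state as a|00⟩ + b|01⟩ + c|10⟩ + d|11⟩, it is a product state iff ad − bc = 0.
Here (a, b, c, d) = (0.3318i, 0, 0.307, -0.892i): ad − bc = (0.3318i)(-0.892i) − (0)(0.307) = 0.296 ≠ 0, so the state is entangled.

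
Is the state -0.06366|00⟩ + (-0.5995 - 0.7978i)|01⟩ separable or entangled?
Separable

Writing the state as a|00⟩ + b|01⟩ + c|10⟩ + d|11⟩, it is a product state iff ad − bc = 0.
Here (a, b, c, d) = (-0.06366, (-0.5995 - 0.7978i), 0, 0): ad − bc = (-0.06366)(0) − (-0.5995 - 0.7978i)(0) = 0, so the state is separable.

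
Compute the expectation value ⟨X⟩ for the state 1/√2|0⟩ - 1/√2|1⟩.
-1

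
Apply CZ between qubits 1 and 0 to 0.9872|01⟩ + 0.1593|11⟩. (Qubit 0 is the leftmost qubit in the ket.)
0.9872|01⟩ - 0.1593|11⟩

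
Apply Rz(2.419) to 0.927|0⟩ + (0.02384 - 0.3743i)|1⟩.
(0.3277 - 0.8672i)|0⟩ + (0.3586 - 0.11i)|1⟩

Rz(2.419) = [[e^(−iθ/2), 0], [0, e^(iθ/2)]] with e^(±iθ/2) = cos(θ/2) ± i·sin(θ/2); θ = 2.419, cos(θ/2) ≈ 0.353487, sin(θ/2) ≈ 0.935439.
With a = amp(|0⟩) = 0.927 and b = amp(|1⟩) = (0.02384 - 0.3743i):
new amp(|0⟩) = (0.353487 - 0.935439i)·a = (0.3277 - 0.8672i)
new amp(|1⟩) = (0.353487 + 0.935439i)·b = (0.3586 - 0.11i)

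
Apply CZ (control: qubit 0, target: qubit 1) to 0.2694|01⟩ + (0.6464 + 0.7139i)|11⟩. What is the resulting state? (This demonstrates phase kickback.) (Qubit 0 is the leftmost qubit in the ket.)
0.2694|01⟩ + (-0.6464 - 0.7139i)|11⟩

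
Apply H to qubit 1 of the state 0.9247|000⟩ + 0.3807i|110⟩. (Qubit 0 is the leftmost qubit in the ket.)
0.6539|000⟩ + 0.6539|010⟩ + 0.2692i|100⟩ - 0.2692i|110⟩

H on qubit 1 mixes each pair of kets that differ only in qubit 1: amplitudes (a, b) of (|…0…⟩, |…1…⟩) become ((a + b)/√2, (a − b)/√2). Kets absent from the input have amplitude 0.
(|000⟩, |010⟩): (a, b) = (0.9247, 0) → (0.6539, 0.6539)
(|100⟩, |110⟩): (a, b) = (0, 0.3807i) → (0.2692i, -0.2692i)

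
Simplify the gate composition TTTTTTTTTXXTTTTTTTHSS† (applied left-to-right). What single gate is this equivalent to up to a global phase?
H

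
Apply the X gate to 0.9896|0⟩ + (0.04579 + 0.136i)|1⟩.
(0.04579 + 0.136i)|0⟩ + 0.9896|1⟩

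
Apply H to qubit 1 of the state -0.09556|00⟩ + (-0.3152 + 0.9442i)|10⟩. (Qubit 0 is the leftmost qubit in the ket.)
-0.06757|00⟩ - 0.06757|01⟩ + (-0.2229 + 0.6677i)|10⟩ + (-0.2229 + 0.6677i)|11⟩

H on qubit 1 mixes each pair of kets that differ only in qubit 1: amplitudes (a, b) of (|…0…⟩, |…1…⟩) become ((a + b)/√2, (a − b)/√2). Kets absent from the input have amplitude 0.
(|00⟩, |01⟩): (a, b) = (-0.09556, 0) → (-0.06757, -0.06757)
(|10⟩, |11⟩): (a, b) = ((-0.3152 + 0.9442i), 0) → ((-0.2229 + 0.6677i), (-0.2229 + 0.6677i))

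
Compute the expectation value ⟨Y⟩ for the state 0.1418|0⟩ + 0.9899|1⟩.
0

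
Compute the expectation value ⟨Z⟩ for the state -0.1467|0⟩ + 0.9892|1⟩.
-0.957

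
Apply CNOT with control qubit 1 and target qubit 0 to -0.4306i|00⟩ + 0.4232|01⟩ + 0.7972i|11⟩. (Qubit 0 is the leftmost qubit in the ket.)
-0.4306i|00⟩ + 0.7972i|01⟩ + 0.4232|11⟩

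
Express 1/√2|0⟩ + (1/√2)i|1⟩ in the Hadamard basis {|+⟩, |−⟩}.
(1/2 + (1/2)i)|+⟩ + (1/2 - (1/2)i)|−⟩

With |ψ⟩ = α|0⟩ + β|1⟩, the Hadamard-basis coefficients are ⟨+|ψ⟩ = (α + β)/√2 and ⟨−|ψ⟩ = (α − β)/√2.
Here α = 1/√2, β = (1/√2)i: (α + β)/√2 = (1/2 + (1/2)i), (α − β)/√2 = (1/2 - (1/2)i).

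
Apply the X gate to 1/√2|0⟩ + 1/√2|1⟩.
1/√2|0⟩ + 1/√2|1⟩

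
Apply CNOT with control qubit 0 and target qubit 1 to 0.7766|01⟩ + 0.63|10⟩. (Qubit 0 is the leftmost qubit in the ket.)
0.7766|01⟩ + 0.63|11⟩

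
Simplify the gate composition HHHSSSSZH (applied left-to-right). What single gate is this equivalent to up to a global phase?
X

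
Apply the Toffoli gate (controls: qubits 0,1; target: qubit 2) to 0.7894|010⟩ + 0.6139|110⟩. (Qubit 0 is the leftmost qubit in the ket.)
0.7894|010⟩ + 0.6139|111⟩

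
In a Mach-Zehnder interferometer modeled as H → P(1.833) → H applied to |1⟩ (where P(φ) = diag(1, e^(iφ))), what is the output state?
(0.6296 - 0.4829i)|0⟩ + (0.3704 + 0.4829i)|1⟩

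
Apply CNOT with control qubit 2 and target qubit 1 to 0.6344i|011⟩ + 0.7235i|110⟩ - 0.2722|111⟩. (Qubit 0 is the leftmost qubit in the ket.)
0.6344i|001⟩ - 0.2722|101⟩ + 0.7235i|110⟩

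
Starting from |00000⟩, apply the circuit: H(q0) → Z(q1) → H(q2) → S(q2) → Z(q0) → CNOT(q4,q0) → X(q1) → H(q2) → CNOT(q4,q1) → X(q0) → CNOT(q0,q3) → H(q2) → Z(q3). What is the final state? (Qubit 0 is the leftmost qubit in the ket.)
-1/2|01000⟩ - (1/2)i|01100⟩ - 1/2|11010⟩ - (1/2)i|11110⟩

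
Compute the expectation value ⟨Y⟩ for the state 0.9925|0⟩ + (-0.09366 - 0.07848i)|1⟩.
-0.1558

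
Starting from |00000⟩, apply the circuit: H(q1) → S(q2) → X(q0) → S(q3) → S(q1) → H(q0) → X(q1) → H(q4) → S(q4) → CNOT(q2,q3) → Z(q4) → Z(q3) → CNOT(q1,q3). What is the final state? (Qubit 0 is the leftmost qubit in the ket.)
(1/√8)i|00000⟩ + 1/√8|00001⟩ + 1/√8|01010⟩ - (1/√8)i|01011⟩ - (1/√8)i|10000⟩ - 1/√8|10001⟩ - 1/√8|11010⟩ + (1/√8)i|11011⟩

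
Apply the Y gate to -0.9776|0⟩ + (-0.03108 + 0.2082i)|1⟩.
(0.2082 + 0.03108i)|0⟩ - 0.9776i|1⟩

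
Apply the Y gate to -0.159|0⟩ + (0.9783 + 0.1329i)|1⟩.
(0.1329 - 0.9783i)|0⟩ - 0.159i|1⟩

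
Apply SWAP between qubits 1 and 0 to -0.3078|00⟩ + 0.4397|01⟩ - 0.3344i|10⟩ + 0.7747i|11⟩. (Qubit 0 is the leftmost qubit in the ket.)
-0.3078|00⟩ - 0.3344i|01⟩ + 0.4397|10⟩ + 0.7747i|11⟩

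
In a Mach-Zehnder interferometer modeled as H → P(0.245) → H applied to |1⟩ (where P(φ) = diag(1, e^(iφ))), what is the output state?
(0.01493 - 0.1213i)|0⟩ + (0.9851 + 0.1213i)|1⟩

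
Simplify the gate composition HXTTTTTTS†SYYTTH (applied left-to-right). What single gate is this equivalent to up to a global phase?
Z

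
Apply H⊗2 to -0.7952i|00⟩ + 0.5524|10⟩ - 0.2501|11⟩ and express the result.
(0.1512 - 0.3976i)|00⟩ + (0.4013 - 0.3976i)|01⟩ + (-0.1512 - 0.3976i)|10⟩ + (-0.4013 - 0.3976i)|11⟩

H⊗2 gives amp(|y⟩) = (1/2) Σ_x (−1)^(x·y) amp(|x⟩), where x·y is the number of positions in which both x and y have a 1.
|00⟩: (-0.7952i + 0.5524 - 0.2501)/2 = (0.1512 - 0.3976i)
|01⟩: (-0.7952i + 0.5524 + 0.2501)/2 = (0.4013 - 0.3976i)
|10⟩: (-0.7952i - 0.5524 + 0.2501)/2 = (-0.1512 - 0.3976i)
|11⟩: (-0.7952i - 0.5524 - 0.2501)/2 = (-0.4013 - 0.3976i)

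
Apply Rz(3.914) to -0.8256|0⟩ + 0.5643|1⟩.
(0.311 + 0.7648i)|0⟩ + (-0.2126 + 0.5227i)|1⟩

Rz(3.914) = [[e^(−iθ/2), 0], [0, e^(iθ/2)]] with e^(±iθ/2) = cos(θ/2) ± i·sin(θ/2); θ = 3.914, cos(θ/2) ≈ -0.376674, sin(θ/2) ≈ 0.926346.
With a = amp(|0⟩) = -0.8256 and b = amp(|1⟩) = 0.5643:
new amp(|0⟩) = (-0.376674 - 0.926346i)·a = (0.311 + 0.7648i)
new amp(|1⟩) = (-0.376674 + 0.926346i)·b = (-0.2126 + 0.5227i)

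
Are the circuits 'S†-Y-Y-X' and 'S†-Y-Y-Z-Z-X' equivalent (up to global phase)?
Yes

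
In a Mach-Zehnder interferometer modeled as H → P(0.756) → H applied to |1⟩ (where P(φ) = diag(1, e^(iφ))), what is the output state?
(0.1362 - 0.343i)|0⟩ + (0.8638 + 0.343i)|1⟩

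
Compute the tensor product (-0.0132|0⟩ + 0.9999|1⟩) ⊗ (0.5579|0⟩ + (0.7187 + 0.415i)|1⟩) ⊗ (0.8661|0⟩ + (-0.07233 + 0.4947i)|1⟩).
-0.006378|000⟩ + (0.0005327 - 0.003643i)|001⟩ + (-0.008217 - 0.004744i)|010⟩ + (0.003396 - 0.004297i)|011⟩ + 0.4831|100⟩ + (-0.04035 + 0.276i)|101⟩ + (0.6224 + 0.3594i)|110⟩ + (-0.2573 + 0.3255i)|111⟩

amp(|b₁b₂…⟩) = product of the factor amplitudes for bits b₁, b₂, …; only kets whose every factor amplitude is nonzero survive.
|000⟩: (-0.0132)(0.5579)(0.8661) = -0.006378
|001⟩: (-0.0132)(0.5579)(-0.07233 + 0.4947i) = (0.0005327 - 0.003643i)
|010⟩: (-0.0132)(0.7187 + 0.415i)(0.8661) = (-0.008217 - 0.004744i)
|011⟩: (-0.0132)(0.7187 + 0.415i)(-0.07233 + 0.4947i) = (0.003396 - 0.004297i)
|100⟩: (0.9999)(0.5579)(0.8661) = 0.4831
|101⟩: (0.9999)(0.5579)(-0.07233 + 0.4947i) = (-0.04035 + 0.276i)
|110⟩: (0.9999)(0.7187 + 0.415i)(0.8661) = (0.6224 + 0.3594i)
|111⟩: (0.9999)(0.7187 + 0.415i)(-0.07233 + 0.4947i) = (-0.2573 + 0.3255i)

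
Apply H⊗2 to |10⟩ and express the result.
1/2|00⟩ + 1/2|01⟩ - 1/2|10⟩ - 1/2|11⟩

H⊗2 gives amp(|y⟩) = (1/2) Σ_x (−1)^(x·y) amp(|x⟩), where x·y is the number of positions in which both x and y have a 1.
|00⟩: (1)/2 = 1/2
|01⟩: (1)/2 = 1/2
|10⟩: (-1)/2 = -1/2
|11⟩: (-1)/2 = -1/2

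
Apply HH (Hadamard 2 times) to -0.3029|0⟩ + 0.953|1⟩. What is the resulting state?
-0.3029|0⟩ + 0.953|1⟩

H² = I, so an even number of Hadamards cancels: H^2 = I and the state is unchanged.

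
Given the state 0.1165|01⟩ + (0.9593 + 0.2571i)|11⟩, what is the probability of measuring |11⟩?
0.9864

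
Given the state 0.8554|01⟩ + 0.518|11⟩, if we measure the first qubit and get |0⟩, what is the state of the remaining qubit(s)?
|1⟩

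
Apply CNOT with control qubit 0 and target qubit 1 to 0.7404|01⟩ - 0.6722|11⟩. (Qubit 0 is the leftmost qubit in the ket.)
0.7404|01⟩ - 0.6722|10⟩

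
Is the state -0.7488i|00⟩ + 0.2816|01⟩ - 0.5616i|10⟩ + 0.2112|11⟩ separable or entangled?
Separable

Writing the state as a|00⟩ + b|01⟩ + c|10⟩ + d|11⟩, it is a product state iff ad − bc = 0.
Here (a, b, c, d) = (-0.7488i, 0.2816, -0.5616i, 0.2112): ad − bc = (-0.7488i)(0.2112) − (0.2816)(-0.5616i) = 0, so the state is separable.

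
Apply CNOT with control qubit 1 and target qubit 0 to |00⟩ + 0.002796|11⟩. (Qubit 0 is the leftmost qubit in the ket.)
|00⟩ + 0.002796|01⟩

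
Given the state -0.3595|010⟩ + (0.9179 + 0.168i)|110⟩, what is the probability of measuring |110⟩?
0.8708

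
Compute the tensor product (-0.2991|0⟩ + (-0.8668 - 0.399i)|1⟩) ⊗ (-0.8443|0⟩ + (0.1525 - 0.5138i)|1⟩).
0.2525|00⟩ + (-0.04561 + 0.1537i)|01⟩ + (0.7318 + 0.3369i)|10⟩ + (-0.3372 + 0.3845i)|11⟩

amp(|b₁b₂…⟩) = product of the factor amplitudes for bits b₁, b₂, …; only kets whose every factor amplitude is nonzero survive.
|00⟩: (-0.2991)(-0.8443) = 0.2525
|01⟩: (-0.2991)(0.1525 - 0.5138i) = (-0.04561 + 0.1537i)
|10⟩: (-0.8668 - 0.399i)(-0.8443) = (0.7318 + 0.3369i)
|11⟩: (-0.8668 - 0.399i)(0.1525 - 0.5138i) = (-0.3372 + 0.3845i)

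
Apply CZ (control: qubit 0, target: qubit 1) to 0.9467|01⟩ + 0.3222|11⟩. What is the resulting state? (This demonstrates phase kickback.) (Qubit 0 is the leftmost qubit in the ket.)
0.9467|01⟩ - 0.3222|11⟩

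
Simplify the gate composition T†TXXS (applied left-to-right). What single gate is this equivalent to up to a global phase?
S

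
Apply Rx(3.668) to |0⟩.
-0.2602|0⟩ - 0.9656i|1⟩

Rx(3.668) = [[cos(θ/2), −i·sin(θ/2)], [−i·sin(θ/2), cos(θ/2)]]; θ = 3.668, cos(θ/2) ≈ -0.260175, sin(θ/2) ≈ 0.965561.
With a = amp(|0⟩) = 1 and b = amp(|1⟩) = 0:
new amp(|0⟩) = (-0.260175)·a + (-0.965561i)·b = -0.2602
new amp(|1⟩) = (-0.965561i)·a + (-0.260175)·b = -0.9656i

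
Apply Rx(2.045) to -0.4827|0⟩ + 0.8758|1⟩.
(-0.2516 - 0.7474i)|0⟩ + (0.4565 + 0.4119i)|1⟩

Rx(2.045) = [[cos(θ/2), −i·sin(θ/2)], [−i·sin(θ/2), cos(θ/2)]]; θ = 2.045, cos(θ/2) ≈ 0.521234, sin(θ/2) ≈ 0.853414.
With a = amp(|0⟩) = -0.4827 and b = amp(|1⟩) = 0.8758:
new amp(|0⟩) = (0.521234)·a + (-0.853414i)·b = (-0.2516 - 0.7474i)
new amp(|1⟩) = (-0.853414i)·a + (0.521234)·b = (0.4565 + 0.4119i)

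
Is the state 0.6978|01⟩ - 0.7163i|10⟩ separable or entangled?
Entangled

Writing the state as a|00⟩ + b|01⟩ + c|10⟩ + d|11⟩, it is a product state iff ad − bc = 0.
Here (a, b, c, d) = (0, 0.6978, -0.7163i, 0): ad − bc = (0)(0) − (0.6978)(-0.7163i) = 0.4998i ≠ 0, so the state is entangled.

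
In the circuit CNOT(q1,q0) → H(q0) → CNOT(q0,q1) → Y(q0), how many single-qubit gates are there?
2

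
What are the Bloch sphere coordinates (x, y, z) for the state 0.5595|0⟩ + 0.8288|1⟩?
(0.9274, 0, -0.3739)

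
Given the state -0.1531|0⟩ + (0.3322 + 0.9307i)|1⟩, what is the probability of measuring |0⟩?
0.02344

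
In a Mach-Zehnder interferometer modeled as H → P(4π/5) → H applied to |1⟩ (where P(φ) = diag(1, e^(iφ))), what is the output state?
(0.9045 - 0.2939i)|0⟩ + (0.09549 + 0.2939i)|1⟩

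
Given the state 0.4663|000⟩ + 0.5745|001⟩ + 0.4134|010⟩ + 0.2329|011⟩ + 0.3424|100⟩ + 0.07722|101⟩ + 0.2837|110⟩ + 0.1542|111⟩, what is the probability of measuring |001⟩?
0.3301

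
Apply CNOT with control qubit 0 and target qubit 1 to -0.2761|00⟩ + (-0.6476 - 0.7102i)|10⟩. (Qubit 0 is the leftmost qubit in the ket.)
-0.2761|00⟩ + (-0.6476 - 0.7102i)|11⟩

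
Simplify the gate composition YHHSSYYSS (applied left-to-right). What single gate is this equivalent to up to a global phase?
Y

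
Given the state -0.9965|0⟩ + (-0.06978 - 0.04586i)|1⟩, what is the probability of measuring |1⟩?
0.006972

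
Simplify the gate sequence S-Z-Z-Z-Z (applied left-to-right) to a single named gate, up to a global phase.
S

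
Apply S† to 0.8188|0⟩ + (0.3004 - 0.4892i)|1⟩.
0.8188|0⟩ + (-0.4892 - 0.3004i)|1⟩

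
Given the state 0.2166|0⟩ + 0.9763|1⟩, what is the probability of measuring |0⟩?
0.04692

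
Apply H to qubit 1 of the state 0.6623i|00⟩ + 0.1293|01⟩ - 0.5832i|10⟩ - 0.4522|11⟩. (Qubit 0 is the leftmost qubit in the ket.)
(0.09143 + 0.4683i)|00⟩ + (-0.09143 + 0.4683i)|01⟩ + (-0.3198 - 0.4124i)|10⟩ + (0.3198 - 0.4124i)|11⟩

H on qubit 1 mixes each pair of kets that differ only in qubit 1: amplitudes (a, b) of (|…0…⟩, |…1…⟩) become ((a + b)/√2, (a − b)/√2). Kets absent from the input have amplitude 0.
(|00⟩, |01⟩): (a, b) = (0.6623i, 0.1293) → ((0.09143 + 0.4683i), (-0.09143 + 0.4683i))
(|10⟩, |11⟩): (a, b) = (-0.5832i, -0.4522) → ((-0.3198 - 0.4124i), (0.3198 - 0.4124i))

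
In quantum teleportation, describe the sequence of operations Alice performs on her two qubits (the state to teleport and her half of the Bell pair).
CNOT (state → Bell), then H on state qubit, then measure both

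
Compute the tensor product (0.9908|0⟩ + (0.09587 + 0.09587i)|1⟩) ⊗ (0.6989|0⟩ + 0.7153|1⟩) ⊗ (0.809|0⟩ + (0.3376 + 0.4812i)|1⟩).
0.5602|000⟩ + (0.2338 + 0.3332i)|001⟩ + 0.5734|010⟩ + (0.2393 + 0.341i)|011⟩ + (0.05421 + 0.05421i)|100⟩ + (-0.009622 + 0.05486i)|101⟩ + (0.05548 + 0.05548i)|110⟩ + (-0.009847 + 0.05615i)|111⟩

amp(|b₁b₂…⟩) = product of the factor amplitudes for bits b₁, b₂, …; only kets whose every factor amplitude is nonzero survive.
|000⟩: (0.9908)(0.6989)(0.809) = 0.5602
|001⟩: (0.9908)(0.6989)(0.3376 + 0.4812i) = (0.2338 + 0.3332i)
|010⟩: (0.9908)(0.7153)(0.809) = 0.5734
|011⟩: (0.9908)(0.7153)(0.3376 + 0.4812i) = (0.2393 + 0.341i)
|100⟩: (0.09587 + 0.09587i)(0.6989)(0.809) = (0.05421 + 0.05421i)
|101⟩: (0.09587 + 0.09587i)(0.6989)(0.3376 + 0.4812i) = (-0.009622 + 0.05486i)
|110⟩: (0.09587 + 0.09587i)(0.7153)(0.809) = (0.05548 + 0.05548i)
|111⟩: (0.09587 + 0.09587i)(0.7153)(0.3376 + 0.4812i) = (-0.009847 + 0.05615i)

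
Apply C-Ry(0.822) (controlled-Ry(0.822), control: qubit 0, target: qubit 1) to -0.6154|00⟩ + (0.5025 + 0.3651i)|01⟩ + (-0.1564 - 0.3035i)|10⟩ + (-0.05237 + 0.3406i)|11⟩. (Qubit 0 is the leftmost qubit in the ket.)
-0.6154|00⟩ + (0.5025 + 0.3651i)|01⟩ + (-0.1225 - 0.4143i)|10⟩ + (-0.1105 + 0.191i)|11⟩

C-Ry(0.822) leaves the control-|0⟩ kets |00⟩, |01⟩ unchanged and applies Ry(0.822) to qubit 1 on the control-|1⟩ pair (|10⟩, |11⟩).
Ry(0.822) = [[cos(θ/2), −sin(θ/2)], [sin(θ/2), cos(θ/2)]]; θ = 0.822, cos(θ/2) ≈ 0.916722, sin(θ/2) ≈ 0.399526.
With a = amp(|10⟩) = (-0.1564 - 0.3035i) and b = amp(|11⟩) = (-0.05237 + 0.3406i):
new amp(|10⟩) = (0.916722)·a + (-0.399526)·b = (-0.1225 - 0.4143i)
new amp(|11⟩) = (0.399526)·a + (0.916722)·b = (-0.1105 + 0.191i)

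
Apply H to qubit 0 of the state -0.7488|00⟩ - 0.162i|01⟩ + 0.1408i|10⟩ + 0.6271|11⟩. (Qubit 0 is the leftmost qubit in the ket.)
(-0.5295 + 0.09956i)|00⟩ + (0.4434 - 0.1146i)|01⟩ + (-0.5295 - 0.09956i)|10⟩ + (-0.4434 - 0.1146i)|11⟩

H on qubit 0 mixes each pair of kets that differ only in qubit 0: amplitudes (a, b) of (|…0…⟩, |…1…⟩) become ((a + b)/√2, (a − b)/√2). Kets absent from the input have amplitude 0.
(|00⟩, |10⟩): (a, b) = (-0.7488, 0.1408i) → ((-0.5295 + 0.09956i), (-0.5295 - 0.09956i))
(|01⟩, |11⟩): (a, b) = (-0.162i, 0.6271) → ((0.4434 - 0.1146i), (-0.4434 - 0.1146i))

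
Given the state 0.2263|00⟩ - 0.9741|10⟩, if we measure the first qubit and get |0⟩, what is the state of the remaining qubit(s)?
|0⟩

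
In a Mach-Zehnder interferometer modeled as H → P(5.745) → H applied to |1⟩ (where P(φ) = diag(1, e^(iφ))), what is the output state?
(0.07068 + 0.2563i)|0⟩ + (0.9293 - 0.2563i)|1⟩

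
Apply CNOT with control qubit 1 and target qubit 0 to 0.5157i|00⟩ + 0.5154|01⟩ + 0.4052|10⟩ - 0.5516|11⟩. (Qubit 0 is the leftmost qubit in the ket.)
0.5157i|00⟩ - 0.5516|01⟩ + 0.4052|10⟩ + 0.5154|11⟩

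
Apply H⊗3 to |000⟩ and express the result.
1/√8|000⟩ + 1/√8|001⟩ + 1/√8|010⟩ + 1/√8|011⟩ + 1/√8|100⟩ + 1/√8|101⟩ + 1/√8|110⟩ + 1/√8|111⟩

H⊗3 gives amp(|y⟩) = (1/2√2) Σ_x (−1)^(x·y) amp(|x⟩), where x·y is the number of positions in which both x and y have a 1.
|000⟩: (1)/(2√2) = 1/√8
|001⟩: (1)/(2√2) = 1/√8
|010⟩: (1)/(2√2) = 1/√8
|011⟩: (1)/(2√2) = 1/√8
|100⟩: (1)/(2√2) = 1/√8
|101⟩: (1)/(2√2) = 1/√8
|110⟩: (1)/(2√2) = 1/√8
|111⟩: (1)/(2√2) = 1/√8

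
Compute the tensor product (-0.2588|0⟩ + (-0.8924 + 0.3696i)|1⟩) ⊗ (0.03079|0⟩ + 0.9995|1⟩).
-0.007968|00⟩ - 0.2587|01⟩ + (-0.02748 + 0.01138i)|10⟩ + (-0.892 + 0.3694i)|11⟩

amp(|b₁b₂…⟩) = product of the factor amplitudes for bits b₁, b₂, …; only kets whose every factor amplitude is nonzero survive.
|00⟩: (-0.2588)(0.03079) = -0.007968
|01⟩: (-0.2588)(0.9995) = -0.2587
|10⟩: (-0.8924 + 0.3696i)(0.03079) = (-0.02748 + 0.01138i)
|11⟩: (-0.8924 + 0.3696i)(0.9995) = (-0.892 + 0.3694i)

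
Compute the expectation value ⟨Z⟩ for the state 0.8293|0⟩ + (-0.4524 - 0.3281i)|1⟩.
0.3754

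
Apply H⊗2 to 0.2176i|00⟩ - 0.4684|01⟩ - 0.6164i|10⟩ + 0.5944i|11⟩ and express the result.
(-0.2342 + 0.0978i)|00⟩ + (0.2342 - 0.4966i)|01⟩ + (-0.2342 + 0.1198i)|10⟩ + (0.2342 + 0.7142i)|11⟩

H⊗2 gives amp(|y⟩) = (1/2) Σ_x (−1)^(x·y) amp(|x⟩), where x·y is the number of positions in which both x and y have a 1.
|00⟩: (0.2176i - 0.4684 - 0.6164i + 0.5944i)/2 = (-0.2342 + 0.0978i)
|01⟩: (0.2176i + 0.4684 - 0.6164i - 0.5944i)/2 = (0.2342 - 0.4966i)
|10⟩: (0.2176i - 0.4684 + 0.6164i - 0.5944i)/2 = (-0.2342 + 0.1198i)
|11⟩: (0.2176i + 0.4684 + 0.6164i + 0.5944i)/2 = (0.2342 + 0.7142i)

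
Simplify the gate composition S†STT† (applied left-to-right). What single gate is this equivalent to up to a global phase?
I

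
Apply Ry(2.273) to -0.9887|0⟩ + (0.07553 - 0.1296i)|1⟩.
(-0.4845 + 0.1176i)|0⟩ + (-0.8651 - 0.05453i)|1⟩

Ry(2.273) = [[cos(θ/2), −sin(θ/2)], [sin(θ/2), cos(θ/2)]]; θ = 2.273, cos(θ/2) ≈ 0.420772, sin(θ/2) ≈ 0.907166.
With a = amp(|0⟩) = -0.9887 and b = amp(|1⟩) = (0.07553 - 0.1296i):
new amp(|0⟩) = (0.420772)·a + (-0.907166)·b = (-0.4845 + 0.1176i)
new amp(|1⟩) = (0.907166)·a + (0.420772)·b = (-0.8651 - 0.05453i)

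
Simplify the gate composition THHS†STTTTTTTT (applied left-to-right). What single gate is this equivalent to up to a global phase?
T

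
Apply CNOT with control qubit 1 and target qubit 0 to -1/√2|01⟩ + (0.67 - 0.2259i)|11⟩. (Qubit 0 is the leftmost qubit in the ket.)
(0.67 - 0.2259i)|01⟩ - 1/√2|11⟩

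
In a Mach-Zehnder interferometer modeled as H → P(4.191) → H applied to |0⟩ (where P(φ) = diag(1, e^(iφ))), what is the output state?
(0.251 - 0.4336i)|0⟩ + (0.749 + 0.4336i)|1⟩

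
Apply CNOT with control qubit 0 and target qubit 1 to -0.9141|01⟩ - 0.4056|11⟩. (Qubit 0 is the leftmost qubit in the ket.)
-0.9141|01⟩ - 0.4056|10⟩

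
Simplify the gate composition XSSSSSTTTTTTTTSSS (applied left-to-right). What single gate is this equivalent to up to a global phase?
X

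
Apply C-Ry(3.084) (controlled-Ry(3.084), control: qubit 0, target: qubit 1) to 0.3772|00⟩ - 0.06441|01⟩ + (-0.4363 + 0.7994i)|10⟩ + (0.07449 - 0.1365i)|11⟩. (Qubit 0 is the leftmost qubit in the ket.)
0.3772|00⟩ - 0.06441|01⟩ + (-0.08702 + 0.1595i)|10⟩ + (-0.434 + 0.7951i)|11⟩

C-Ry(3.084) leaves the control-|0⟩ kets |00⟩, |01⟩ unchanged and applies Ry(3.084) to qubit 1 on the control-|1⟩ pair (|10⟩, |11⟩).
Ry(3.084) = [[cos(θ/2), −sin(θ/2)], [sin(θ/2), cos(θ/2)]]; θ = 3.084, cos(θ/2) ≈ 0.0287923, sin(θ/2) ≈ 0.999585.
With a = amp(|10⟩) = (-0.4363 + 0.7994i) and b = amp(|11⟩) = (0.07449 - 0.1365i):
new amp(|10⟩) = (0.0287923)·a + (-0.999585)·b = (-0.08702 + 0.1595i)
new amp(|11⟩) = (0.999585)·a + (0.0287923)·b = (-0.434 + 0.7951i)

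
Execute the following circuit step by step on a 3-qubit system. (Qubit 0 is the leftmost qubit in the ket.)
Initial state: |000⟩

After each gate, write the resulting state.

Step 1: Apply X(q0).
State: |100⟩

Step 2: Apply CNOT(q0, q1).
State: |110⟩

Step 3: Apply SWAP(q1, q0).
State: |110⟩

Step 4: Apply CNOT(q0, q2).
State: |111⟩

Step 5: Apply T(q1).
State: (1/√2 + (1/√2)i)|111⟩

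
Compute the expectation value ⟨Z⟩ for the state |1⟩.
-1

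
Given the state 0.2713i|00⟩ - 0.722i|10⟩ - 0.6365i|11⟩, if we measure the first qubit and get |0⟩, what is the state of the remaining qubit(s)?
i|0⟩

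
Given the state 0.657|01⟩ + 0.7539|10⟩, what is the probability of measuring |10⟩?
0.5684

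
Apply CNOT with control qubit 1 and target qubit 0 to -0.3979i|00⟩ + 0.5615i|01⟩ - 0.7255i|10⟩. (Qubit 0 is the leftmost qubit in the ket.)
-0.3979i|00⟩ - 0.7255i|10⟩ + 0.5615i|11⟩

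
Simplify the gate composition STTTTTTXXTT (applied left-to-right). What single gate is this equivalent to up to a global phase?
S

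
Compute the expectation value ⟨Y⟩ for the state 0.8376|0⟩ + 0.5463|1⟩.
0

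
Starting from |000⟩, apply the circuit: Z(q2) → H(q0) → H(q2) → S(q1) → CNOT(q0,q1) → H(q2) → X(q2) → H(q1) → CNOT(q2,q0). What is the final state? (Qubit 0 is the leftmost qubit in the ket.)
1/2|001⟩ - 1/2|011⟩ + 1/2|101⟩ + 1/2|111⟩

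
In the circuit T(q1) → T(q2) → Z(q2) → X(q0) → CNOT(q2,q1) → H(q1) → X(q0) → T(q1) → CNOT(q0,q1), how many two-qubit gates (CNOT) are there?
2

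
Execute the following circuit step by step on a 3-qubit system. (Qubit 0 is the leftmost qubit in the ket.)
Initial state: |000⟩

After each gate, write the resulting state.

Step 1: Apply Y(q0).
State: i|100⟩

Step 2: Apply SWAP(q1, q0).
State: i|010⟩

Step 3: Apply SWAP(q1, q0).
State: i|100⟩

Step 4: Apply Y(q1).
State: -|110⟩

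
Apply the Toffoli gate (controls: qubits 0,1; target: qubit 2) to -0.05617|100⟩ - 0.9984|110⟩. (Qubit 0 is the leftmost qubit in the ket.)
-0.05617|100⟩ - 0.9984|111⟩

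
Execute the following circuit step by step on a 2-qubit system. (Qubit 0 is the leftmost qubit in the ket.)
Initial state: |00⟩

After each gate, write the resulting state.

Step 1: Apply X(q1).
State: |01⟩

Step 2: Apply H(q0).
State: 1/√2|01⟩ + 1/√2|11⟩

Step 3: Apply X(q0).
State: 1/√2|01⟩ + 1/√2|11⟩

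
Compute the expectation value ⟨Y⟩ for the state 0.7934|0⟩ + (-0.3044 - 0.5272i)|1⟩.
-0.8366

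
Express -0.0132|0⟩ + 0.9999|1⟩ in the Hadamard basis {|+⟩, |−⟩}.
0.6977|+⟩ - 0.7164|−⟩

With |ψ⟩ = α|0⟩ + β|1⟩, the Hadamard-basis coefficients are ⟨+|ψ⟩ = (α + β)/√2 and ⟨−|ψ⟩ = (α − β)/√2.
Here α = -0.0132, β = 0.9999: (α + β)/√2 = 0.6977, (α − β)/√2 = -0.7164.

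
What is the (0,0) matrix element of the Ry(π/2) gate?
1/√2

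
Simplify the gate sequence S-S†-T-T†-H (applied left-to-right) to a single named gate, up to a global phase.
H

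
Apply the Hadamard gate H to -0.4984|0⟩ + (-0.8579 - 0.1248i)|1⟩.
(-0.959 - 0.08825i)|0⟩ + (0.2542 + 0.08825i)|1⟩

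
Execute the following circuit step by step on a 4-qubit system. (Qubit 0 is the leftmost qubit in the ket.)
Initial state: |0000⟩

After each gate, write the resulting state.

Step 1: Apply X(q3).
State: |0001⟩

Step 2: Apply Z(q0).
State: |0001⟩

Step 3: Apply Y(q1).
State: i|0101⟩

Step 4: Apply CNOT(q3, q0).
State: i|1101⟩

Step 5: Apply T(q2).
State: i|1101⟩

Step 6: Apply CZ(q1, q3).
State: -i|1101⟩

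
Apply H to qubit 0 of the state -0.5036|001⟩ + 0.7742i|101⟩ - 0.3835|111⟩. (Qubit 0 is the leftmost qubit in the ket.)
(-0.3561 + 0.5474i)|001⟩ - 0.2712|011⟩ + (-0.3561 - 0.5474i)|101⟩ + 0.2712|111⟩

H on qubit 0 mixes each pair of kets that differ only in qubit 0: amplitudes (a, b) of (|…0…⟩, |…1…⟩) become ((a + b)/√2, (a − b)/√2). Kets absent from the input have amplitude 0.
(|001⟩, |101⟩): (a, b) = (-0.5036, 0.7742i) → ((-0.3561 + 0.5474i), (-0.3561 - 0.5474i))
(|011⟩, |111⟩): (a, b) = (0, -0.3835) → (-0.2712, 0.2712)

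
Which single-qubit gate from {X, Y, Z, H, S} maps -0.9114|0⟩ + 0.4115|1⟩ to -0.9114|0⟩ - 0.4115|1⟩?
Z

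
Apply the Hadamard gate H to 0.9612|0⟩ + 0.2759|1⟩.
0.8748|0⟩ + 0.4846|1⟩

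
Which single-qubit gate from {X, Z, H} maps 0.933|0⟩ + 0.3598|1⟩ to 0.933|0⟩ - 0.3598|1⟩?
Z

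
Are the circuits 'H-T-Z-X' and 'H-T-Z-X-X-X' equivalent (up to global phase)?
Yes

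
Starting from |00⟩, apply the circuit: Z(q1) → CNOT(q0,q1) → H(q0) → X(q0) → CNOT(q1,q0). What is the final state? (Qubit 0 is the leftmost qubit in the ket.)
1/√2|00⟩ + 1/√2|10⟩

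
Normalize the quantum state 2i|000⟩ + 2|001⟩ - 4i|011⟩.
(1/√6)i|000⟩ + 1/√6|001⟩ - 0.8165i|011⟩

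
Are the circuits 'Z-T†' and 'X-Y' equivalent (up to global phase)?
No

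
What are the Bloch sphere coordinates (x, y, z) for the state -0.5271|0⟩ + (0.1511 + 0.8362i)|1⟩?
(-0.1593, -0.8815, -0.4442)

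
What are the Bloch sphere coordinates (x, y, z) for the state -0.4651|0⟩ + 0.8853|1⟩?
(-0.8235, 0, -0.5674)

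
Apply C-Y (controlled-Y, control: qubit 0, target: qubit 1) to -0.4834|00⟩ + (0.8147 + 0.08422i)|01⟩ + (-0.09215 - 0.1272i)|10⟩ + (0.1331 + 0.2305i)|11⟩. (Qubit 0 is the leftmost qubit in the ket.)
-0.4834|00⟩ + (0.8147 + 0.08422i)|01⟩ + (0.2305 - 0.1331i)|10⟩ + (0.1272 - 0.09215i)|11⟩

C-Y leaves the control-|0⟩ kets |00⟩, |01⟩ unchanged and applies Y to qubit 1 on the control-|1⟩ pair (|10⟩, |11⟩).
Y = [[0, -i], [i, 0]].
With a = amp(|10⟩) = (-0.09215 - 0.1272i) and b = amp(|11⟩) = (0.1331 + 0.2305i):
new amp(|10⟩) = (-i)·b = (0.2305 - 0.1331i)
new amp(|11⟩) = (i)·a = (0.1272 - 0.09215i)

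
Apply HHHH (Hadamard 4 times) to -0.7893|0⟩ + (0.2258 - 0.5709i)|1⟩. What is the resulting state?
-0.7893|0⟩ + (0.2258 - 0.5709i)|1⟩

H² = I, so an even number of Hadamards cancels: H^4 = I and the state is unchanged.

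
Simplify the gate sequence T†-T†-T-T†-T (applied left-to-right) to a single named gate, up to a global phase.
T†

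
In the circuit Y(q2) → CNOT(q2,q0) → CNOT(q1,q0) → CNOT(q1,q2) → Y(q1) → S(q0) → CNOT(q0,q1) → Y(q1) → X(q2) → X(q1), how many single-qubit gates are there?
6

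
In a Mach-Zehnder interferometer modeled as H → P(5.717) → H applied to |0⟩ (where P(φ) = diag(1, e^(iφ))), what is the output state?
(0.922 - 0.2682i)|0⟩ + (0.07802 + 0.2682i)|1⟩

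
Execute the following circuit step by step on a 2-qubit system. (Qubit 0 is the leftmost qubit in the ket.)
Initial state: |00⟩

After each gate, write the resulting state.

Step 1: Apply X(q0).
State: |10⟩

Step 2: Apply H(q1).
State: 1/√2|10⟩ + 1/√2|11⟩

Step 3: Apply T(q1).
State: 1/√2|10⟩ + (1/2 + (1/2)i)|11⟩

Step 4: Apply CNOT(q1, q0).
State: (1/2 + (1/2)i)|01⟩ + 1/√2|10⟩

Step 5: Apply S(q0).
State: (1/2 + (1/2)i)|01⟩ + (1/√2)i|10⟩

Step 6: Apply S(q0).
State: (1/2 + (1/2)i)|01⟩ - 1/√2|10⟩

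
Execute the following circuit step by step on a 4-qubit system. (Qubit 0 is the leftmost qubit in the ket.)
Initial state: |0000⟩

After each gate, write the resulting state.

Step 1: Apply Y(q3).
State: i|0001⟩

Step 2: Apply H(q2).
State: (1/√2)i|0001⟩ + (1/√2)i|0011⟩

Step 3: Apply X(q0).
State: (1/√2)i|1001⟩ + (1/√2)i|1011⟩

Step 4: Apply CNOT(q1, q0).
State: (1/√2)i|1001⟩ + (1/√2)i|1011⟩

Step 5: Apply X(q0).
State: (1/√2)i|0001⟩ + (1/√2)i|0011⟩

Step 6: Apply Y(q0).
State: -1/√2|1001⟩ - 1/√2|1011⟩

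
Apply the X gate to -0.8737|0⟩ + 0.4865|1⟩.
0.4865|0⟩ - 0.8737|1⟩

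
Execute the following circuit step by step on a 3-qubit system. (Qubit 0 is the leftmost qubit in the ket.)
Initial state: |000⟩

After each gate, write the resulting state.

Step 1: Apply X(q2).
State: |001⟩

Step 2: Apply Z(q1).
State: |001⟩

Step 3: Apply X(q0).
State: |101⟩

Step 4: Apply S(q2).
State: i|101⟩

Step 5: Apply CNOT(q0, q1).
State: i|111⟩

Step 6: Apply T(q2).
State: (-1/√2 + (1/√2)i)|111⟩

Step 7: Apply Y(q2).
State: (1/√2 + (1/√2)i)|110⟩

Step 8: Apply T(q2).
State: (1/√2 + (1/√2)i)|110⟩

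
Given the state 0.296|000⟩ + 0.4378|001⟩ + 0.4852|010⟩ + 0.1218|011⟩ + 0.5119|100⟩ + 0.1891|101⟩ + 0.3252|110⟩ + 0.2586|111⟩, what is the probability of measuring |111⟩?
0.06687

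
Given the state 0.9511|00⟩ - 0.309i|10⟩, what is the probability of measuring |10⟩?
0.09548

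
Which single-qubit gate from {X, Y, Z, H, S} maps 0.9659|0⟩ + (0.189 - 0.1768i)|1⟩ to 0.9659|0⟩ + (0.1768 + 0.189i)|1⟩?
S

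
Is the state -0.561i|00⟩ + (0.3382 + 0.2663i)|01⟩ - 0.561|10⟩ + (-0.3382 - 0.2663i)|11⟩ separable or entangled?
Entangled

Writing the state as a|00⟩ + b|01⟩ + c|10⟩ + d|11⟩, it is a product state iff ad − bc = 0.
Here (a, b, c, d) = (-0.561i, (0.3382 + 0.2663i), -0.561, (-0.3382 - 0.2663i)): ad − bc = (-0.561i)(-0.3382 - 0.2663i) − (0.3382 + 0.2663i)(-0.561) = (0.04034 + 0.3391i) ≠ 0, so the state is entangled.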